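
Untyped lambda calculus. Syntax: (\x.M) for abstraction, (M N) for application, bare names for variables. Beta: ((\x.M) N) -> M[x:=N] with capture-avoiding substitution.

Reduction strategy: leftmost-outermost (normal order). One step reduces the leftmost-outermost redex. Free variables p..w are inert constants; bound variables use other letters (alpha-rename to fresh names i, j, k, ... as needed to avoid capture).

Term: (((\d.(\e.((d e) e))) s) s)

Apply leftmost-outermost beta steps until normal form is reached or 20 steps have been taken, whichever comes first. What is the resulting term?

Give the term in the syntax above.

Step 0: (((\d.(\e.((d e) e))) s) s)
Step 1: ((\e.((s e) e)) s)
Step 2: ((s s) s)

Answer: ((s s) s)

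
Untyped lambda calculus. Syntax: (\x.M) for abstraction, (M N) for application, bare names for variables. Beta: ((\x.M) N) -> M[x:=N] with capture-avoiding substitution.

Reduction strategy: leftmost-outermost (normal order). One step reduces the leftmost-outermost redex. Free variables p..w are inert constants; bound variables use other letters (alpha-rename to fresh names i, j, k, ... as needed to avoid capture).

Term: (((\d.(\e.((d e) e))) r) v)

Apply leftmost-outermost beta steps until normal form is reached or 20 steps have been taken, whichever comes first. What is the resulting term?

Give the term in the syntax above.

Step 0: (((\d.(\e.((d e) e))) r) v)
Step 1: ((\e.((r e) e)) v)
Step 2: ((r v) v)

Answer: ((r v) v)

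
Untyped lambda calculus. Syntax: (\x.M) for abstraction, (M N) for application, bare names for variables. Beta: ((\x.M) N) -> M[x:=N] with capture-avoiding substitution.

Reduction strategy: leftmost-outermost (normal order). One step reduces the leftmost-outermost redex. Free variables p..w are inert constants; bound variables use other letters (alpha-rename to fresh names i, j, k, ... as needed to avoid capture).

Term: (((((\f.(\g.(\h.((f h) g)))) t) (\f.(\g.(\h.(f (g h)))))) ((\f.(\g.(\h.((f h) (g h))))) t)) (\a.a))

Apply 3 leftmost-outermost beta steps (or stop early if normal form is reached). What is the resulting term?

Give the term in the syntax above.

Answer: (((t ((\f.(\g.(\h.((f h) (g h))))) t)) (\f.(\g.(\h.(f (g h)))))) (\a.a))

Derivation:
Step 0: (((((\f.(\g.(\h.((f h) g)))) t) (\f.(\g.(\h.(f (g h)))))) ((\f.(\g.(\h.((f h) (g h))))) t)) (\a.a))
Step 1: ((((\g.(\h.((t h) g))) (\f.(\g.(\h.(f (g h)))))) ((\f.(\g.(\h.((f h) (g h))))) t)) (\a.a))
Step 2: (((\h.((t h) (\f.(\g.(\h.(f (g h))))))) ((\f.(\g.(\h.((f h) (g h))))) t)) (\a.a))
Step 3: (((t ((\f.(\g.(\h.((f h) (g h))))) t)) (\f.(\g.(\h.(f (g h)))))) (\a.a))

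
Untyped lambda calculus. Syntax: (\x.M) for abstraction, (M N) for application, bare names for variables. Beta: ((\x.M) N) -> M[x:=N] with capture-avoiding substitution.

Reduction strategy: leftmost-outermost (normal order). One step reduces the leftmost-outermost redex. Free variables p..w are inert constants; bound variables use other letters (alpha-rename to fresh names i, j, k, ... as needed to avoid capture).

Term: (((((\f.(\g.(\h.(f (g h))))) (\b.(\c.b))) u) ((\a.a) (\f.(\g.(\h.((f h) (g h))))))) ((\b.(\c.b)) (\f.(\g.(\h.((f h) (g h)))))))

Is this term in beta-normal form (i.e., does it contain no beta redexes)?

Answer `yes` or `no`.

Term: (((((\f.(\g.(\h.(f (g h))))) (\b.(\c.b))) u) ((\a.a) (\f.(\g.(\h.((f h) (g h))))))) ((\b.(\c.b)) (\f.(\g.(\h.((f h) (g h)))))))
Found 3 beta redex(es).

Answer: no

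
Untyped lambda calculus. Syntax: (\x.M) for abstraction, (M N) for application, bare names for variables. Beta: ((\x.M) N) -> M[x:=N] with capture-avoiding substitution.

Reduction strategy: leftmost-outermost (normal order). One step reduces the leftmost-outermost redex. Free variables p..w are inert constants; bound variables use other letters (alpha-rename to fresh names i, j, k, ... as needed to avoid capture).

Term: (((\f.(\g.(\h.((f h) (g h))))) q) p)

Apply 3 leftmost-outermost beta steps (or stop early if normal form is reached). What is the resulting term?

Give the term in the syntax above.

Answer: (\h.((q h) (p h)))

Derivation:
Step 0: (((\f.(\g.(\h.((f h) (g h))))) q) p)
Step 1: ((\g.(\h.((q h) (g h)))) p)
Step 2: (\h.((q h) (p h)))
Step 3: (normal form reached)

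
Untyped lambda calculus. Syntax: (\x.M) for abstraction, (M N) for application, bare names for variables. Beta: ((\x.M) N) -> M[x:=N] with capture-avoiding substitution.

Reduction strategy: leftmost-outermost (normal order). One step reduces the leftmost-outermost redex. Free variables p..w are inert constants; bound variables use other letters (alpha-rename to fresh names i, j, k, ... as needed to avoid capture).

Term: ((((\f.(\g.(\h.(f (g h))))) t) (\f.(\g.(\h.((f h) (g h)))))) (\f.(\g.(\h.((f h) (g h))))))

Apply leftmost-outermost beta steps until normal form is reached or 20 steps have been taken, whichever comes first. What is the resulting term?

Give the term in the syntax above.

Step 0: ((((\f.(\g.(\h.(f (g h))))) t) (\f.(\g.(\h.((f h) (g h)))))) (\f.(\g.(\h.((f h) (g h))))))
Step 1: (((\g.(\h.(t (g h)))) (\f.(\g.(\h.((f h) (g h)))))) (\f.(\g.(\h.((f h) (g h))))))
Step 2: ((\h.(t ((\f.(\g.(\h.((f h) (g h))))) h))) (\f.(\g.(\h.((f h) (g h))))))
Step 3: (t ((\f.(\g.(\h.((f h) (g h))))) (\f.(\g.(\h.((f h) (g h)))))))
Step 4: (t (\g.(\h.(((\f.(\g.(\h.((f h) (g h))))) h) (g h)))))
Step 5: (t (\g.(\h.((\g.(\i.((h i) (g i)))) (g h)))))
Step 6: (t (\g.(\h.(\i.((h i) ((g h) i))))))

Answer: (t (\g.(\h.(\i.((h i) ((g h) i))))))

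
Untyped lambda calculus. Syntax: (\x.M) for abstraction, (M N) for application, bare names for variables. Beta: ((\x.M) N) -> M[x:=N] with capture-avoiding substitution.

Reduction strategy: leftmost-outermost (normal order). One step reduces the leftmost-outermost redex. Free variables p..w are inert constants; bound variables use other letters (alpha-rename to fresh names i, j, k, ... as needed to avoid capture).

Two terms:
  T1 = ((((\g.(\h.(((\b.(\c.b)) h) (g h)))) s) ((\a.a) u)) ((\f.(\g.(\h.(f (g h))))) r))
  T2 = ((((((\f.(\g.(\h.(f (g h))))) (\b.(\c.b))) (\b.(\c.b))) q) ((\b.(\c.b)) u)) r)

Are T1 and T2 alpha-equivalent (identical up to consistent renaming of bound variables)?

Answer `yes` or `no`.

Answer: no

Derivation:
Term 1: ((((\g.(\h.(((\b.(\c.b)) h) (g h)))) s) ((\a.a) u)) ((\f.(\g.(\h.(f (g h))))) r))
Term 2: ((((((\f.(\g.(\h.(f (g h))))) (\b.(\c.b))) (\b.(\c.b))) q) ((\b.(\c.b)) u)) r)
Alpha-equivalence: compare structure up to binder renaming.
Result: False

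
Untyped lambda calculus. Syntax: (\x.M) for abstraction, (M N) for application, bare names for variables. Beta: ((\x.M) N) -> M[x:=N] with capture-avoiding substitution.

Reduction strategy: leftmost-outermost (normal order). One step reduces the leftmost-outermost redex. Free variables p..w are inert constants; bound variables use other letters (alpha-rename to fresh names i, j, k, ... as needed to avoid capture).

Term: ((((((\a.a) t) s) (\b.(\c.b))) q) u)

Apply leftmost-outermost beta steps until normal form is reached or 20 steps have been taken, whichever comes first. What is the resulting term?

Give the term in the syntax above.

Answer: ((((t s) (\b.(\c.b))) q) u)

Derivation:
Step 0: ((((((\a.a) t) s) (\b.(\c.b))) q) u)
Step 1: ((((t s) (\b.(\c.b))) q) u)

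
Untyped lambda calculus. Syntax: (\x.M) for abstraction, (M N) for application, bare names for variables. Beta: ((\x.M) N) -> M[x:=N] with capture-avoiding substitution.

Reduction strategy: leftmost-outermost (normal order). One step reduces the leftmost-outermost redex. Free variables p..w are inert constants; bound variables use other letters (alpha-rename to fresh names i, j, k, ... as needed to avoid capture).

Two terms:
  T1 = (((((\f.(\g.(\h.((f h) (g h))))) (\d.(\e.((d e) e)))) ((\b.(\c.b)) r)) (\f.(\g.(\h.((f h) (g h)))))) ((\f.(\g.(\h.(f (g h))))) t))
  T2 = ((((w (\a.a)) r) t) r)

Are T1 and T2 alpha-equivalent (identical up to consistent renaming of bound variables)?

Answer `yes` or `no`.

Term 1: (((((\f.(\g.(\h.((f h) (g h))))) (\d.(\e.((d e) e)))) ((\b.(\c.b)) r)) (\f.(\g.(\h.((f h) (g h)))))) ((\f.(\g.(\h.(f (g h))))) t))
Term 2: ((((w (\a.a)) r) t) r)
Alpha-equivalence: compare structure up to binder renaming.
Result: False

Answer: no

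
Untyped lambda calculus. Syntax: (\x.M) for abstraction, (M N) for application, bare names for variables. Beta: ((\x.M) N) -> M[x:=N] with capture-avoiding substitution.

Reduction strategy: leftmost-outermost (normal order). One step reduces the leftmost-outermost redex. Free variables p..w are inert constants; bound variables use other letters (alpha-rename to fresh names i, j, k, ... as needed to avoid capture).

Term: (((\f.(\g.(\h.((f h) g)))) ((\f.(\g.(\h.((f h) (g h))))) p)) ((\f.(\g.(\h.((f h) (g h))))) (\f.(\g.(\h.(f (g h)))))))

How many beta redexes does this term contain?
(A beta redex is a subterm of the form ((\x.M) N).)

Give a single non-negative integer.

Term: (((\f.(\g.(\h.((f h) g)))) ((\f.(\g.(\h.((f h) (g h))))) p)) ((\f.(\g.(\h.((f h) (g h))))) (\f.(\g.(\h.(f (g h)))))))
  Redex: ((\f.(\g.(\h.((f h) g)))) ((\f.(\g.(\h.((f h) (g h))))) p))
  Redex: ((\f.(\g.(\h.((f h) (g h))))) p)
  Redex: ((\f.(\g.(\h.((f h) (g h))))) (\f.(\g.(\h.(f (g h))))))
Total redexes: 3

Answer: 3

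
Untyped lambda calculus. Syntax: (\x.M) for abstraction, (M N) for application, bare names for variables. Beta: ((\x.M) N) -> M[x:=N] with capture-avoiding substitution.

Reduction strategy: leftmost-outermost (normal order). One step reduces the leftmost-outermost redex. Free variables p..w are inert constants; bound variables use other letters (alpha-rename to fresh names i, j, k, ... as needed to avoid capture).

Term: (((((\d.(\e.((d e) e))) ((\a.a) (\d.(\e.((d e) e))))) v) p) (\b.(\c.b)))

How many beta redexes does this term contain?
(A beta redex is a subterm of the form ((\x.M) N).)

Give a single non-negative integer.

Term: (((((\d.(\e.((d e) e))) ((\a.a) (\d.(\e.((d e) e))))) v) p) (\b.(\c.b)))
  Redex: ((\d.(\e.((d e) e))) ((\a.a) (\d.(\e.((d e) e)))))
  Redex: ((\a.a) (\d.(\e.((d e) e))))
Total redexes: 2

Answer: 2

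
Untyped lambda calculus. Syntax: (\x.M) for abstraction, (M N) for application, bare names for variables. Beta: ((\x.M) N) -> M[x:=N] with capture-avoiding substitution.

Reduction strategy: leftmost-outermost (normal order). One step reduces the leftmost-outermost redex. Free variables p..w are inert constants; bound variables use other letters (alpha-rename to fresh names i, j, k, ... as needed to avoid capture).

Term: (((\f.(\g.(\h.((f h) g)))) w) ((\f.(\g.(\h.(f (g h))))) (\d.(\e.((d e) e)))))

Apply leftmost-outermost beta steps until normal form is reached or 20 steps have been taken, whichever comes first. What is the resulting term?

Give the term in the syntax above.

Answer: (\h.((w h) (\g.(\h.(\e.(((g h) e) e))))))

Derivation:
Step 0: (((\f.(\g.(\h.((f h) g)))) w) ((\f.(\g.(\h.(f (g h))))) (\d.(\e.((d e) e)))))
Step 1: ((\g.(\h.((w h) g))) ((\f.(\g.(\h.(f (g h))))) (\d.(\e.((d e) e)))))
Step 2: (\h.((w h) ((\f.(\g.(\h.(f (g h))))) (\d.(\e.((d e) e))))))
Step 3: (\h.((w h) (\g.(\h.((\d.(\e.((d e) e))) (g h))))))
Step 4: (\h.((w h) (\g.(\h.(\e.(((g h) e) e))))))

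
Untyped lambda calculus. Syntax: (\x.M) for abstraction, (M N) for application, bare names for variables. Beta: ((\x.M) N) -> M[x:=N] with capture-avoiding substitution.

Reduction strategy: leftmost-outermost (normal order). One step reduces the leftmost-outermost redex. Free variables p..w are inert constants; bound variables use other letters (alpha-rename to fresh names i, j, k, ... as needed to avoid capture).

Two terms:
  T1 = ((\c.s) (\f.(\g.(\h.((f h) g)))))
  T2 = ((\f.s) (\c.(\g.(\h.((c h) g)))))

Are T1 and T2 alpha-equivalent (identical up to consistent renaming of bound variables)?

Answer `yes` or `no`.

Answer: yes

Derivation:
Term 1: ((\c.s) (\f.(\g.(\h.((f h) g)))))
Term 2: ((\f.s) (\c.(\g.(\h.((c h) g)))))
Alpha-equivalence: compare structure up to binder renaming.
Result: True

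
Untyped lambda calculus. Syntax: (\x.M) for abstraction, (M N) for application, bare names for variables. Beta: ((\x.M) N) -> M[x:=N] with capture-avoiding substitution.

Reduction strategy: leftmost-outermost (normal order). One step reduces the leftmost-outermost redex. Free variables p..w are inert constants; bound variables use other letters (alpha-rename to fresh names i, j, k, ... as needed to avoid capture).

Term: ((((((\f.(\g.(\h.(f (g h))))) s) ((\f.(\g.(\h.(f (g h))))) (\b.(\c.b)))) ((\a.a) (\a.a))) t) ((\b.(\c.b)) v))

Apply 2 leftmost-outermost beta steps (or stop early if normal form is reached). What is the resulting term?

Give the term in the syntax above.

Answer: ((((\h.(s (((\f.(\g.(\h.(f (g h))))) (\b.(\c.b))) h))) ((\a.a) (\a.a))) t) ((\b.(\c.b)) v))

Derivation:
Step 0: ((((((\f.(\g.(\h.(f (g h))))) s) ((\f.(\g.(\h.(f (g h))))) (\b.(\c.b)))) ((\a.a) (\a.a))) t) ((\b.(\c.b)) v))
Step 1: (((((\g.(\h.(s (g h)))) ((\f.(\g.(\h.(f (g h))))) (\b.(\c.b)))) ((\a.a) (\a.a))) t) ((\b.(\c.b)) v))
Step 2: ((((\h.(s (((\f.(\g.(\h.(f (g h))))) (\b.(\c.b))) h))) ((\a.a) (\a.a))) t) ((\b.(\c.b)) v))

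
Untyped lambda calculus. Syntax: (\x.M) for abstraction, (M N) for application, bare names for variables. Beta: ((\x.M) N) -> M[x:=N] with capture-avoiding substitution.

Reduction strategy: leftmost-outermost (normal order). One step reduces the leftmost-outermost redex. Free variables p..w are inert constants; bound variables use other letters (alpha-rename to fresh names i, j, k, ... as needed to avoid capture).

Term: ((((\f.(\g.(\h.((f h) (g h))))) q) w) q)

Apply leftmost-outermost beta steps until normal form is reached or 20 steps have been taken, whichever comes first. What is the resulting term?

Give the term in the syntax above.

Answer: ((q q) (w q))

Derivation:
Step 0: ((((\f.(\g.(\h.((f h) (g h))))) q) w) q)
Step 1: (((\g.(\h.((q h) (g h)))) w) q)
Step 2: ((\h.((q h) (w h))) q)
Step 3: ((q q) (w q))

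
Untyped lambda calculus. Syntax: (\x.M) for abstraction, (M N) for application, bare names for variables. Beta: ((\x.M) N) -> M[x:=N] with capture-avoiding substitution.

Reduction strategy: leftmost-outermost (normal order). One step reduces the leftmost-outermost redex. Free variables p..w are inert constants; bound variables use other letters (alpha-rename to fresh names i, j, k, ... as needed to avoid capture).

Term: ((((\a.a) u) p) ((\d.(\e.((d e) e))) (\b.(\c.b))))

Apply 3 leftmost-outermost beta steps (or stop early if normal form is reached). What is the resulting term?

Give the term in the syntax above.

Answer: ((u p) (\e.((\c.e) e)))

Derivation:
Step 0: ((((\a.a) u) p) ((\d.(\e.((d e) e))) (\b.(\c.b))))
Step 1: ((u p) ((\d.(\e.((d e) e))) (\b.(\c.b))))
Step 2: ((u p) (\e.(((\b.(\c.b)) e) e)))
Step 3: ((u p) (\e.((\c.e) e)))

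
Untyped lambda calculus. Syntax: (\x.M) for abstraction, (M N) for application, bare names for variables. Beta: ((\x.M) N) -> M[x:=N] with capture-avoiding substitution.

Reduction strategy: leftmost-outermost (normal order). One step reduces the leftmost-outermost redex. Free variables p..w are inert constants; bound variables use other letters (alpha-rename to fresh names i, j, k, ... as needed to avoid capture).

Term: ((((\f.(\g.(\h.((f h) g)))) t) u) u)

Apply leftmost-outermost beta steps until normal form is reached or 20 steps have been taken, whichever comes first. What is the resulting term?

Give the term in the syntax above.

Answer: ((t u) u)

Derivation:
Step 0: ((((\f.(\g.(\h.((f h) g)))) t) u) u)
Step 1: (((\g.(\h.((t h) g))) u) u)
Step 2: ((\h.((t h) u)) u)
Step 3: ((t u) u)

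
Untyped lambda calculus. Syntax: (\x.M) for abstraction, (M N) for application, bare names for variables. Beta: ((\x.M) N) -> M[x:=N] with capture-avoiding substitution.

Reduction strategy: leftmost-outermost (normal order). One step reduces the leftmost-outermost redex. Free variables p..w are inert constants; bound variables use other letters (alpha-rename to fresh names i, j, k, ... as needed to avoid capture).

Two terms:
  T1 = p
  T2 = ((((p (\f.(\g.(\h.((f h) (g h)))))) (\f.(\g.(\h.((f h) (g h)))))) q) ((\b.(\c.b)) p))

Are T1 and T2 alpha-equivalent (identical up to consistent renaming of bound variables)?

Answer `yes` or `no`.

Term 1: p
Term 2: ((((p (\f.(\g.(\h.((f h) (g h)))))) (\f.(\g.(\h.((f h) (g h)))))) q) ((\b.(\c.b)) p))
Alpha-equivalence: compare structure up to binder renaming.
Result: False

Answer: no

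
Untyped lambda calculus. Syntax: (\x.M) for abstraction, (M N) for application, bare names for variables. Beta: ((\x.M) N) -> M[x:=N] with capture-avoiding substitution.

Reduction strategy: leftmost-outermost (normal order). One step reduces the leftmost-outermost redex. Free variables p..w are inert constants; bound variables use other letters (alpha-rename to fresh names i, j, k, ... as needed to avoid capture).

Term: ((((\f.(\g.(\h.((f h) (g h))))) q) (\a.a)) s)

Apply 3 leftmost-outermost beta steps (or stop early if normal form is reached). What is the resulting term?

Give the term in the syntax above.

Step 0: ((((\f.(\g.(\h.((f h) (g h))))) q) (\a.a)) s)
Step 1: (((\g.(\h.((q h) (g h)))) (\a.a)) s)
Step 2: ((\h.((q h) ((\a.a) h))) s)
Step 3: ((q s) ((\a.a) s))

Answer: ((q s) ((\a.a) s))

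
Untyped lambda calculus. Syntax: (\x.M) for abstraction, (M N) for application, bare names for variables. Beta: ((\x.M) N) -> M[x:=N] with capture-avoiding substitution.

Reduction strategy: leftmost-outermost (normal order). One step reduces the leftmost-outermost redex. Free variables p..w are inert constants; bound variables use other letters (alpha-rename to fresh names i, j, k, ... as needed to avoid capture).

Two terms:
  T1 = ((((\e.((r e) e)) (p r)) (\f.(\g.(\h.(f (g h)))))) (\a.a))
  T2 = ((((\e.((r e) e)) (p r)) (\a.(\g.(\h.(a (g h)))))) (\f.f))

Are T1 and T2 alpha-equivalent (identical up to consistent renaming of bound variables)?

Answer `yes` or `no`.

Answer: yes

Derivation:
Term 1: ((((\e.((r e) e)) (p r)) (\f.(\g.(\h.(f (g h)))))) (\a.a))
Term 2: ((((\e.((r e) e)) (p r)) (\a.(\g.(\h.(a (g h)))))) (\f.f))
Alpha-equivalence: compare structure up to binder renaming.
Result: True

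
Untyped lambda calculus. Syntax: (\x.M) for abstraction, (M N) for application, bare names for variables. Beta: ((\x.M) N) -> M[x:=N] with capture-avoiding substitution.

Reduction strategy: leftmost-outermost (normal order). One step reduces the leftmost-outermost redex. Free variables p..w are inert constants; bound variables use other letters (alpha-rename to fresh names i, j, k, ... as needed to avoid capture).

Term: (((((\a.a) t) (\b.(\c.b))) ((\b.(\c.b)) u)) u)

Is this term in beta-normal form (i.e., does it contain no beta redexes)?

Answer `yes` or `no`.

Answer: no

Derivation:
Term: (((((\a.a) t) (\b.(\c.b))) ((\b.(\c.b)) u)) u)
Found 2 beta redex(es).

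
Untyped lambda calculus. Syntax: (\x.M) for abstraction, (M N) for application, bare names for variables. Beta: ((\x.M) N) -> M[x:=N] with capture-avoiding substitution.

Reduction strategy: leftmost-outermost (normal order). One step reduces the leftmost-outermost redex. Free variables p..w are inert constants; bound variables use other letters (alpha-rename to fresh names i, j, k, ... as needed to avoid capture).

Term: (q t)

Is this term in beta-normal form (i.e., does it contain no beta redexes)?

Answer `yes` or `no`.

Answer: yes

Derivation:
Term: (q t)
No beta redexes found.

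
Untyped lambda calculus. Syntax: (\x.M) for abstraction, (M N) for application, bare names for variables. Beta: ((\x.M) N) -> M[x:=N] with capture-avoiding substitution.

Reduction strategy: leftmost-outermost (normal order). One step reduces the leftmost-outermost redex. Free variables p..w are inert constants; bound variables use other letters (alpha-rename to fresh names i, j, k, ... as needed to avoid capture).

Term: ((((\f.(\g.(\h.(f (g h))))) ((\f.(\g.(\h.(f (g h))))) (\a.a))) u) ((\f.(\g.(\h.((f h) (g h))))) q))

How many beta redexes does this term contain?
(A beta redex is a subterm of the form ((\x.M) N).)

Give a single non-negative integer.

Answer: 3

Derivation:
Term: ((((\f.(\g.(\h.(f (g h))))) ((\f.(\g.(\h.(f (g h))))) (\a.a))) u) ((\f.(\g.(\h.((f h) (g h))))) q))
  Redex: ((\f.(\g.(\h.(f (g h))))) ((\f.(\g.(\h.(f (g h))))) (\a.a)))
  Redex: ((\f.(\g.(\h.(f (g h))))) (\a.a))
  Redex: ((\f.(\g.(\h.((f h) (g h))))) q)
Total redexes: 3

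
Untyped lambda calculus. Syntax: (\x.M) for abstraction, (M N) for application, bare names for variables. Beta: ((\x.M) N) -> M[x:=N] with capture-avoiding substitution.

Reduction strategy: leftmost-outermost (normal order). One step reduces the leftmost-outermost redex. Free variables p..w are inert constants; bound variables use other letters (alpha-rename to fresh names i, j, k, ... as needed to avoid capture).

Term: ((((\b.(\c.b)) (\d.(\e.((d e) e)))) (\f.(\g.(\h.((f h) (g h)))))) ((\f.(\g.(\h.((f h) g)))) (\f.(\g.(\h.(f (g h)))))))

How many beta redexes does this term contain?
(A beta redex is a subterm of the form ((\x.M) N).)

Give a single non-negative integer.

Term: ((((\b.(\c.b)) (\d.(\e.((d e) e)))) (\f.(\g.(\h.((f h) (g h)))))) ((\f.(\g.(\h.((f h) g)))) (\f.(\g.(\h.(f (g h)))))))
  Redex: ((\b.(\c.b)) (\d.(\e.((d e) e))))
  Redex: ((\f.(\g.(\h.((f h) g)))) (\f.(\g.(\h.(f (g h))))))
Total redexes: 2

Answer: 2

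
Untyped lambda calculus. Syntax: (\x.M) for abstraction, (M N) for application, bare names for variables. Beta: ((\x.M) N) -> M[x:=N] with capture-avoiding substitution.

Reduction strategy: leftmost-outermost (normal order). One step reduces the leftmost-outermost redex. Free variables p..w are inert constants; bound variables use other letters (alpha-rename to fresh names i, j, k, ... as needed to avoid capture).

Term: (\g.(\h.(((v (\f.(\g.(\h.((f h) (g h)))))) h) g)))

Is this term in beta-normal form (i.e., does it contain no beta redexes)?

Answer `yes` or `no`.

Term: (\g.(\h.(((v (\f.(\g.(\h.((f h) (g h)))))) h) g)))
No beta redexes found.

Answer: yes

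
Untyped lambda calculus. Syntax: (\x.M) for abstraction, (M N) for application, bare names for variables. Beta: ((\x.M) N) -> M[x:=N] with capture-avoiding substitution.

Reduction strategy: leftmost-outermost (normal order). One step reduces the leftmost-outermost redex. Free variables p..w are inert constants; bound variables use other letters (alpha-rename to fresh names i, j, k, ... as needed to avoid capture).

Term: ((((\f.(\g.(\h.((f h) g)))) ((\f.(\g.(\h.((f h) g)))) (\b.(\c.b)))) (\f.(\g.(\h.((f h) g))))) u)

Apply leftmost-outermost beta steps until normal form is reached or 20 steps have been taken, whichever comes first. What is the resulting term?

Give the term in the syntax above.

Step 0: ((((\f.(\g.(\h.((f h) g)))) ((\f.(\g.(\h.((f h) g)))) (\b.(\c.b)))) (\f.(\g.(\h.((f h) g))))) u)
Step 1: (((\g.(\h.((((\f.(\g.(\h.((f h) g)))) (\b.(\c.b))) h) g))) (\f.(\g.(\h.((f h) g))))) u)
Step 2: ((\h.((((\f.(\g.(\h.((f h) g)))) (\b.(\c.b))) h) (\f.(\g.(\h.((f h) g)))))) u)
Step 3: ((((\f.(\g.(\h.((f h) g)))) (\b.(\c.b))) u) (\f.(\g.(\h.((f h) g)))))
Step 4: (((\g.(\h.(((\b.(\c.b)) h) g))) u) (\f.(\g.(\h.((f h) g)))))
Step 5: ((\h.(((\b.(\c.b)) h) u)) (\f.(\g.(\h.((f h) g)))))
Step 6: (((\b.(\c.b)) (\f.(\g.(\h.((f h) g))))) u)
Step 7: ((\c.(\f.(\g.(\h.((f h) g))))) u)
Step 8: (\f.(\g.(\h.((f h) g))))

Answer: (\f.(\g.(\h.((f h) g))))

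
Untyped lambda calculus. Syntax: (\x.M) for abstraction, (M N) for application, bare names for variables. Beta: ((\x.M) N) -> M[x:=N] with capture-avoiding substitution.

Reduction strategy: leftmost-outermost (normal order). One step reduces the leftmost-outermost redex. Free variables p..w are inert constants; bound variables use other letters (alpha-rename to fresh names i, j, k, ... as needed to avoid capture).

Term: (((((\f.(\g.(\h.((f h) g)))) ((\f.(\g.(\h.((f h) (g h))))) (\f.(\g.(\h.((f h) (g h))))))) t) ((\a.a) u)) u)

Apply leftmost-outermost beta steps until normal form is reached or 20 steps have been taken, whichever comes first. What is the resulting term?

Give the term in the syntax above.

Answer: ((t u) ((u t) u))

Derivation:
Step 0: (((((\f.(\g.(\h.((f h) g)))) ((\f.(\g.(\h.((f h) (g h))))) (\f.(\g.(\h.((f h) (g h))))))) t) ((\a.a) u)) u)
Step 1: ((((\g.(\h.((((\f.(\g.(\h.((f h) (g h))))) (\f.(\g.(\h.((f h) (g h)))))) h) g))) t) ((\a.a) u)) u)
Step 2: (((\h.((((\f.(\g.(\h.((f h) (g h))))) (\f.(\g.(\h.((f h) (g h)))))) h) t)) ((\a.a) u)) u)
Step 3: (((((\f.(\g.(\h.((f h) (g h))))) (\f.(\g.(\h.((f h) (g h)))))) ((\a.a) u)) t) u)
Step 4: ((((\g.(\h.(((\f.(\g.(\h.((f h) (g h))))) h) (g h)))) ((\a.a) u)) t) u)
Step 5: (((\h.(((\f.(\g.(\h.((f h) (g h))))) h) (((\a.a) u) h))) t) u)
Step 6: ((((\f.(\g.(\h.((f h) (g h))))) t) (((\a.a) u) t)) u)
Step 7: (((\g.(\h.((t h) (g h)))) (((\a.a) u) t)) u)
Step 8: ((\h.((t h) ((((\a.a) u) t) h))) u)
Step 9: ((t u) ((((\a.a) u) t) u))
Step 10: ((t u) ((u t) u))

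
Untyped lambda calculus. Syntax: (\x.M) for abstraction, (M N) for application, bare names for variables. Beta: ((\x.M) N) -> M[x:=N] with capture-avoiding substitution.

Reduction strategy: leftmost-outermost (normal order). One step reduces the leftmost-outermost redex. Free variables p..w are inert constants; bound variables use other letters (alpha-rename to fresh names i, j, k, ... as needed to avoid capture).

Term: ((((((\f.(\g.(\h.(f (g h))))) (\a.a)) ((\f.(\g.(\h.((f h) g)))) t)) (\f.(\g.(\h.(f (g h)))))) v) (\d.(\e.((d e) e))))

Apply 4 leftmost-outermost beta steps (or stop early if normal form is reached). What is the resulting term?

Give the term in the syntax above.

Step 0: ((((((\f.(\g.(\h.(f (g h))))) (\a.a)) ((\f.(\g.(\h.((f h) g)))) t)) (\f.(\g.(\h.(f (g h)))))) v) (\d.(\e.((d e) e))))
Step 1: (((((\g.(\h.((\a.a) (g h)))) ((\f.(\g.(\h.((f h) g)))) t)) (\f.(\g.(\h.(f (g h)))))) v) (\d.(\e.((d e) e))))
Step 2: ((((\h.((\a.a) (((\f.(\g.(\h.((f h) g)))) t) h))) (\f.(\g.(\h.(f (g h)))))) v) (\d.(\e.((d e) e))))
Step 3: ((((\a.a) (((\f.(\g.(\h.((f h) g)))) t) (\f.(\g.(\h.(f (g h))))))) v) (\d.(\e.((d e) e))))
Step 4: (((((\f.(\g.(\h.((f h) g)))) t) (\f.(\g.(\h.(f (g h)))))) v) (\d.(\e.((d e) e))))

Answer: (((((\f.(\g.(\h.((f h) g)))) t) (\f.(\g.(\h.(f (g h)))))) v) (\d.(\e.((d e) e))))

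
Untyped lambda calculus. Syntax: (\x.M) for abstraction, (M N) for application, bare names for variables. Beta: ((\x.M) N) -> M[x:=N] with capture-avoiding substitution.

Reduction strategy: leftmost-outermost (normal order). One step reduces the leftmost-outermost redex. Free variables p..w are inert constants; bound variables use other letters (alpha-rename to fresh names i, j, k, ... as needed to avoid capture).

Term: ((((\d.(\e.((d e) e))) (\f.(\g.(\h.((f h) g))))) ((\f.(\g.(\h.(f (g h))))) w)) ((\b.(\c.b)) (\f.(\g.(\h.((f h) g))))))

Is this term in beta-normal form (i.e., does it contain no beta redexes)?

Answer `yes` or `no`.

Answer: no

Derivation:
Term: ((((\d.(\e.((d e) e))) (\f.(\g.(\h.((f h) g))))) ((\f.(\g.(\h.(f (g h))))) w)) ((\b.(\c.b)) (\f.(\g.(\h.((f h) g))))))
Found 3 beta redex(es).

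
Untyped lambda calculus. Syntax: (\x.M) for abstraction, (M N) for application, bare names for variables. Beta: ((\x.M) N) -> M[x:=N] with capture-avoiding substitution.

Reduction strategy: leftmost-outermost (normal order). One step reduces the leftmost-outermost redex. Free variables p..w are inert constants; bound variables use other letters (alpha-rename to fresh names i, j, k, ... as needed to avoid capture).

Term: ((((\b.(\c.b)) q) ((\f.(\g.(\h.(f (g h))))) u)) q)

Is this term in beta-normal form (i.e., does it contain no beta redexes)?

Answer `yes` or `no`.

Answer: no

Derivation:
Term: ((((\b.(\c.b)) q) ((\f.(\g.(\h.(f (g h))))) u)) q)
Found 2 beta redex(es).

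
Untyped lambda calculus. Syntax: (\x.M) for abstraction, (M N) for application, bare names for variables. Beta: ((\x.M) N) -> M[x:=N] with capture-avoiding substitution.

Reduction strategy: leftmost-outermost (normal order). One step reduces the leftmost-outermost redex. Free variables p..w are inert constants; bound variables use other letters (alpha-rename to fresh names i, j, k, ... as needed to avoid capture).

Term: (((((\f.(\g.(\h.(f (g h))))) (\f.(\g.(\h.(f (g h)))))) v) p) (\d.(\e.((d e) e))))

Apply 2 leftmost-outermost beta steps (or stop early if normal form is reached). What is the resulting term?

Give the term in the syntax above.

Answer: (((\h.((\f.(\g.(\h.(f (g h))))) (v h))) p) (\d.(\e.((d e) e))))

Derivation:
Step 0: (((((\f.(\g.(\h.(f (g h))))) (\f.(\g.(\h.(f (g h)))))) v) p) (\d.(\e.((d e) e))))
Step 1: ((((\g.(\h.((\f.(\g.(\h.(f (g h))))) (g h)))) v) p) (\d.(\e.((d e) e))))
Step 2: (((\h.((\f.(\g.(\h.(f (g h))))) (v h))) p) (\d.(\e.((d e) e))))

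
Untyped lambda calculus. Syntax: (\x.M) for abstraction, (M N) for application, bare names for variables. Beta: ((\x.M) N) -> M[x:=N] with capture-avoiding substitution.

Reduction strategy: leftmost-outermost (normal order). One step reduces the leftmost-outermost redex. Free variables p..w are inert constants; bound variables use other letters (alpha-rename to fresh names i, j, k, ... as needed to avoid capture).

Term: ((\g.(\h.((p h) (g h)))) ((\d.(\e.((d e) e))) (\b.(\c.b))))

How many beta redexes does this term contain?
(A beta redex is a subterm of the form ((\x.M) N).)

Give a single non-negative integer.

Term: ((\g.(\h.((p h) (g h)))) ((\d.(\e.((d e) e))) (\b.(\c.b))))
  Redex: ((\g.(\h.((p h) (g h)))) ((\d.(\e.((d e) e))) (\b.(\c.b))))
  Redex: ((\d.(\e.((d e) e))) (\b.(\c.b)))
Total redexes: 2

Answer: 2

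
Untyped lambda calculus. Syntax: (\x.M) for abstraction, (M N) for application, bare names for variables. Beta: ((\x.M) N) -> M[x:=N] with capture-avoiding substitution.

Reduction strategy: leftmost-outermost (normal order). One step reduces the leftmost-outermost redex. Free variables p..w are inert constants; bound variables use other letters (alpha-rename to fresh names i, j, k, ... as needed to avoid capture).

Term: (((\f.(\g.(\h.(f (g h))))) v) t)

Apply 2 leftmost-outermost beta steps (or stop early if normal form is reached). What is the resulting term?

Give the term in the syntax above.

Answer: (\h.(v (t h)))

Derivation:
Step 0: (((\f.(\g.(\h.(f (g h))))) v) t)
Step 1: ((\g.(\h.(v (g h)))) t)
Step 2: (\h.(v (t h)))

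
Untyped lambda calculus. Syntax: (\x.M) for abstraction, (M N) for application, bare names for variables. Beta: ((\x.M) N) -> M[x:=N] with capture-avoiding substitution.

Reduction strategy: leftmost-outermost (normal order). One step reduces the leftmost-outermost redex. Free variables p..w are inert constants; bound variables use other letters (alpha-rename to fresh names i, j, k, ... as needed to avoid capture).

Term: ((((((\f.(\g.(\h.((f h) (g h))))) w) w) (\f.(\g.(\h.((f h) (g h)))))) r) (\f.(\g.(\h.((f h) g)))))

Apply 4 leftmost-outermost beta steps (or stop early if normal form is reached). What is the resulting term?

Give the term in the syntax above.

Answer: ((((w (\f.(\g.(\h.((f h) (g h)))))) (w (\f.(\g.(\h.((f h) (g h))))))) r) (\f.(\g.(\h.((f h) g)))))

Derivation:
Step 0: ((((((\f.(\g.(\h.((f h) (g h))))) w) w) (\f.(\g.(\h.((f h) (g h)))))) r) (\f.(\g.(\h.((f h) g)))))
Step 1: (((((\g.(\h.((w h) (g h)))) w) (\f.(\g.(\h.((f h) (g h)))))) r) (\f.(\g.(\h.((f h) g)))))
Step 2: ((((\h.((w h) (w h))) (\f.(\g.(\h.((f h) (g h)))))) r) (\f.(\g.(\h.((f h) g)))))
Step 3: ((((w (\f.(\g.(\h.((f h) (g h)))))) (w (\f.(\g.(\h.((f h) (g h))))))) r) (\f.(\g.(\h.((f h) g)))))
Step 4: (normal form reached)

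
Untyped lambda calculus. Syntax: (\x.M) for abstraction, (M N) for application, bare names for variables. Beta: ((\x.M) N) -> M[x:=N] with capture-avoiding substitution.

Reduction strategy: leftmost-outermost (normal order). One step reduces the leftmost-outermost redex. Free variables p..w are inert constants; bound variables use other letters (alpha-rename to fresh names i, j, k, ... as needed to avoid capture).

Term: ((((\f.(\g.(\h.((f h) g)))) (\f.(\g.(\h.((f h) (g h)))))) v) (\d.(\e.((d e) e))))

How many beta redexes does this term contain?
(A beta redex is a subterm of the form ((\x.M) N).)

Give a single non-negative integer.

Answer: 1

Derivation:
Term: ((((\f.(\g.(\h.((f h) g)))) (\f.(\g.(\h.((f h) (g h)))))) v) (\d.(\e.((d e) e))))
  Redex: ((\f.(\g.(\h.((f h) g)))) (\f.(\g.(\h.((f h) (g h))))))
Total redexes: 1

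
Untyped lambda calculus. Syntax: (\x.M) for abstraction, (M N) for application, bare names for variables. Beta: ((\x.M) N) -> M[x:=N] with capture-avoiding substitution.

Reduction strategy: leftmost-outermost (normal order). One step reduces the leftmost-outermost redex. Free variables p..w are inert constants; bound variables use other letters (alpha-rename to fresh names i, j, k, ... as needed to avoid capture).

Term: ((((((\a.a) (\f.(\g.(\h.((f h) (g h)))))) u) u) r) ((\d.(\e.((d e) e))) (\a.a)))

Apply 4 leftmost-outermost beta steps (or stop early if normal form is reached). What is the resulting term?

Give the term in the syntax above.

Step 0: ((((((\a.a) (\f.(\g.(\h.((f h) (g h)))))) u) u) r) ((\d.(\e.((d e) e))) (\a.a)))
Step 1: (((((\f.(\g.(\h.((f h) (g h))))) u) u) r) ((\d.(\e.((d e) e))) (\a.a)))
Step 2: ((((\g.(\h.((u h) (g h)))) u) r) ((\d.(\e.((d e) e))) (\a.a)))
Step 3: (((\h.((u h) (u h))) r) ((\d.(\e.((d e) e))) (\a.a)))
Step 4: (((u r) (u r)) ((\d.(\e.((d e) e))) (\a.a)))

Answer: (((u r) (u r)) ((\d.(\e.((d e) e))) (\a.a)))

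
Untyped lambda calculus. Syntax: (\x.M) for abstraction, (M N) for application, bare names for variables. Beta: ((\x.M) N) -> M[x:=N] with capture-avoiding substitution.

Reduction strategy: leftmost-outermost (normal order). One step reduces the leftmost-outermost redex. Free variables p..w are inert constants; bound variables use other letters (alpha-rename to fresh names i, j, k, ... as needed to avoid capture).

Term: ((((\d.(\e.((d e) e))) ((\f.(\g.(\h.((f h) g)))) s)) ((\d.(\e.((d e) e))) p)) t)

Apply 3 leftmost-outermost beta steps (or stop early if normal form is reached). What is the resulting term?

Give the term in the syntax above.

Step 0: ((((\d.(\e.((d e) e))) ((\f.(\g.(\h.((f h) g)))) s)) ((\d.(\e.((d e) e))) p)) t)
Step 1: (((\e.((((\f.(\g.(\h.((f h) g)))) s) e) e)) ((\d.(\e.((d e) e))) p)) t)
Step 2: (((((\f.(\g.(\h.((f h) g)))) s) ((\d.(\e.((d e) e))) p)) ((\d.(\e.((d e) e))) p)) t)
Step 3: ((((\g.(\h.((s h) g))) ((\d.(\e.((d e) e))) p)) ((\d.(\e.((d e) e))) p)) t)

Answer: ((((\g.(\h.((s h) g))) ((\d.(\e.((d e) e))) p)) ((\d.(\e.((d e) e))) p)) t)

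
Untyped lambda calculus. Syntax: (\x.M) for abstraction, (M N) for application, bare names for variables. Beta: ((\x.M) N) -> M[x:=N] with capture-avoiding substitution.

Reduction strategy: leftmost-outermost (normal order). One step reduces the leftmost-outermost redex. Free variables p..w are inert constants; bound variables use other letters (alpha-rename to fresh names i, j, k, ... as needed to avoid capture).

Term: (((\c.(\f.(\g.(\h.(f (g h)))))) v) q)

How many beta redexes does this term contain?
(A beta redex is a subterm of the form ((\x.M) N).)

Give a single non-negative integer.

Answer: 1

Derivation:
Term: (((\c.(\f.(\g.(\h.(f (g h)))))) v) q)
  Redex: ((\c.(\f.(\g.(\h.(f (g h)))))) v)
Total redexes: 1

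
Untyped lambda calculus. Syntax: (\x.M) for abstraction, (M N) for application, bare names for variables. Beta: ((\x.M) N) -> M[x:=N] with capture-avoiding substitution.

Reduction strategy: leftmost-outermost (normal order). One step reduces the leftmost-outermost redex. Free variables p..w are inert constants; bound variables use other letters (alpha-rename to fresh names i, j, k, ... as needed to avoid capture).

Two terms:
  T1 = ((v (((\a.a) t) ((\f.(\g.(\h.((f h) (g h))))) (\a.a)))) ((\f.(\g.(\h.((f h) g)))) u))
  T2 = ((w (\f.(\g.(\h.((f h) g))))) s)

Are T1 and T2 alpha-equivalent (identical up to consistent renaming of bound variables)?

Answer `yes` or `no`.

Term 1: ((v (((\a.a) t) ((\f.(\g.(\h.((f h) (g h))))) (\a.a)))) ((\f.(\g.(\h.((f h) g)))) u))
Term 2: ((w (\f.(\g.(\h.((f h) g))))) s)
Alpha-equivalence: compare structure up to binder renaming.
Result: False

Answer: no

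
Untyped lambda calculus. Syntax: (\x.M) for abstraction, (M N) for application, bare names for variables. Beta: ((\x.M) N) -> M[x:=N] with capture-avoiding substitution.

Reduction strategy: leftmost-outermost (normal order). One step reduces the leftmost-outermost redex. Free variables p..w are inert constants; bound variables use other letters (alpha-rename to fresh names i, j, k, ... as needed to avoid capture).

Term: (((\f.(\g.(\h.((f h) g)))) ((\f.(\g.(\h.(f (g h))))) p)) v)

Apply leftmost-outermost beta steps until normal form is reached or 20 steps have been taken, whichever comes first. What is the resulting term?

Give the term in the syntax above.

Step 0: (((\f.(\g.(\h.((f h) g)))) ((\f.(\g.(\h.(f (g h))))) p)) v)
Step 1: ((\g.(\h.((((\f.(\g.(\h.(f (g h))))) p) h) g))) v)
Step 2: (\h.((((\f.(\g.(\h.(f (g h))))) p) h) v))
Step 3: (\h.(((\g.(\h.(p (g h)))) h) v))
Step 4: (\h.((\i.(p (h i))) v))
Step 5: (\h.(p (h v)))

Answer: (\h.(p (h v)))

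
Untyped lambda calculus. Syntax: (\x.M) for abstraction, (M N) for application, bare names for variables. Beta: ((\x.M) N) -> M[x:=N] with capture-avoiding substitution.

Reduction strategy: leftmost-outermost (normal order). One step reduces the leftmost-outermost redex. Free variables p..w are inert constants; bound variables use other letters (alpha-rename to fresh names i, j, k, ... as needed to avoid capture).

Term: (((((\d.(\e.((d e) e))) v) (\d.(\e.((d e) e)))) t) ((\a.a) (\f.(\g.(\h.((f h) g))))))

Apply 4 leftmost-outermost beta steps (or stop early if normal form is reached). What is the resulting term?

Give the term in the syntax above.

Step 0: (((((\d.(\e.((d e) e))) v) (\d.(\e.((d e) e)))) t) ((\a.a) (\f.(\g.(\h.((f h) g))))))
Step 1: ((((\e.((v e) e)) (\d.(\e.((d e) e)))) t) ((\a.a) (\f.(\g.(\h.((f h) g))))))
Step 2: ((((v (\d.(\e.((d e) e)))) (\d.(\e.((d e) e)))) t) ((\a.a) (\f.(\g.(\h.((f h) g))))))
Step 3: ((((v (\d.(\e.((d e) e)))) (\d.(\e.((d e) e)))) t) (\f.(\g.(\h.((f h) g)))))
Step 4: (normal form reached)

Answer: ((((v (\d.(\e.((d e) e)))) (\d.(\e.((d e) e)))) t) (\f.(\g.(\h.((f h) g)))))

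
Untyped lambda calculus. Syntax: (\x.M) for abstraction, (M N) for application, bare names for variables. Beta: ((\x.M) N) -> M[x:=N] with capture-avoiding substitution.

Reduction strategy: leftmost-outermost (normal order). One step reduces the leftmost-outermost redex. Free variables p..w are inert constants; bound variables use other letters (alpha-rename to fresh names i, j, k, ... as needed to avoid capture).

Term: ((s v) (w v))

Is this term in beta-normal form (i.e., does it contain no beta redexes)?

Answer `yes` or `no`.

Answer: yes

Derivation:
Term: ((s v) (w v))
No beta redexes found.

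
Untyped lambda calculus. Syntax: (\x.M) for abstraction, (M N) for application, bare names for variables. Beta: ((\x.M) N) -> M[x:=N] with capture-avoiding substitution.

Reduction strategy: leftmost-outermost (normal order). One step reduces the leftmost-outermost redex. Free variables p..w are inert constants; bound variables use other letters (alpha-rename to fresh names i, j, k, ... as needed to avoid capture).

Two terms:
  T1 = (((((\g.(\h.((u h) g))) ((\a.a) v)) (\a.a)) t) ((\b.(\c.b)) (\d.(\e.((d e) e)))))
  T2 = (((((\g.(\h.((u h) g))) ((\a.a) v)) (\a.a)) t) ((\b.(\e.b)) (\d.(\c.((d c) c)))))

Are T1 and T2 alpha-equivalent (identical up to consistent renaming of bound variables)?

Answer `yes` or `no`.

Answer: yes

Derivation:
Term 1: (((((\g.(\h.((u h) g))) ((\a.a) v)) (\a.a)) t) ((\b.(\c.b)) (\d.(\e.((d e) e)))))
Term 2: (((((\g.(\h.((u h) g))) ((\a.a) v)) (\a.a)) t) ((\b.(\e.b)) (\d.(\c.((d c) c)))))
Alpha-equivalence: compare structure up to binder renaming.
Result: True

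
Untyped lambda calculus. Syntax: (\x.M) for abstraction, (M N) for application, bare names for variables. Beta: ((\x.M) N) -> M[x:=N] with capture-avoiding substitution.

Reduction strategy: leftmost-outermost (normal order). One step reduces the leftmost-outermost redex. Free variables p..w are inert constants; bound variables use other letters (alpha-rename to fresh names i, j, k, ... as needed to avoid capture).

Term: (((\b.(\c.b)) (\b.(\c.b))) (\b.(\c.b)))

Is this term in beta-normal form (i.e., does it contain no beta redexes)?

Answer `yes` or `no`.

Term: (((\b.(\c.b)) (\b.(\c.b))) (\b.(\c.b)))
Found 1 beta redex(es).

Answer: no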